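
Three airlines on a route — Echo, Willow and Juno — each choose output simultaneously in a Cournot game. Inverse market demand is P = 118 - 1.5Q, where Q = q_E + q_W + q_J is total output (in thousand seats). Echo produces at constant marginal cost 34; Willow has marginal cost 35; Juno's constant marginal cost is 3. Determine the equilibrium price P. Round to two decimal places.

47.50

Echo's profit: π_E = (118 - 1.5Q)q_E - (34q_E). Setting ∂π_E/∂q_E = 0: 84 - 3q_E - (3/2)(q_W + q_J) = 0.
Willow's profit: π_W = (118 - 1.5Q)q_W - (35q_W). Setting ∂π_W/∂q_W = 0: 83 - 3q_W - (3/2)(q_E + q_J) = 0.
Juno's profit: π_J = (118 - 1.5Q)q_J - (3q_J). Setting ∂π_J/∂q_J = 0: 115 - 3q_J - (3/2)(q_E + q_W) = 0.
Adding the 3 first-order conditions: 282 − 6Q = 0, so Q = 47.
Back-substituting: q_E = (84 − 141/2)/(3/2) = 9, q_W = (83 − 141/2)/(3/2) = 25/3, q_J = (115 − 141/2)/(3/2) = 89/3.
Total output Q = 47, so price P = 118 - (3/2)·47 = 95/2.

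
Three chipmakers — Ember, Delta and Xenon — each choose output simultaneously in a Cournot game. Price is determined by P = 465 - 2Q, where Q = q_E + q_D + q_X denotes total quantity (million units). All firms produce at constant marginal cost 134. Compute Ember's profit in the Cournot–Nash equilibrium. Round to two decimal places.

A representative firm's profit is π_i = q_i(465 - 2Q) - 134q_i.
Setting ∂π_i/∂q_i = 0 with rivals' quantities fixed: 331 - 4q_i - 2·Σ_{j≠i} q_j = 0.
With identical firms every q_j equals q_i, so Σ_{j≠i} q_j = 2q_i and 331 = 8q_i, giving q_i = 331/8.
Price P = 465 - 2·(993/8) = 867/4.
Ember's profit: (867/4 - 134)·(331/8) = 3423.7813.

3423.78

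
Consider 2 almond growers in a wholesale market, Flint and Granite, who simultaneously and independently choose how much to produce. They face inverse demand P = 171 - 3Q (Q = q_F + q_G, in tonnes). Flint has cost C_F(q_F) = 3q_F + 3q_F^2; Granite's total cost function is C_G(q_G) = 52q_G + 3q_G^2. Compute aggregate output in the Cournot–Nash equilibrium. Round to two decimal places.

19.13

Flint's profit: π_F = (171 - 3Q)q_F - (3q_F + 3q_F²). Setting ∂π_F/∂q_F = 0: 168 - 12q_F - 3(q_G) = 0.
Granite's profit: π_G = (171 - 3Q)q_G - (52q_G + 3q_G²). Setting ∂π_G/∂q_G = 0: 119 - 12q_G - 3(q_F) = 0.
Rearranging gives the reaction functions q_F = (168 - 3q_G)/12 and q_G = (119 - 3q_F)/12.
Solving the pair: q_F = 553/45, q_G = 308/45.
Total output Q = 553/45 + 308/45 = 287/15.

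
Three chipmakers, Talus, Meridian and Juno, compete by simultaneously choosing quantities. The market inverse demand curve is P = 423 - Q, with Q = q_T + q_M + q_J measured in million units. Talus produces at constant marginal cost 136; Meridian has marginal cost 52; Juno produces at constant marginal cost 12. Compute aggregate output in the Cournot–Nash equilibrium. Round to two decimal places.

Talus's profit: π_T = (423 - Q)q_T - (136q_T). Setting ∂π_T/∂q_T = 0: 287 - 2q_T - (q_M + q_J) = 0.
Meridian's first-order condition: 371 - 2q_M - (q_T + q_J) = 0.
Juno's profit: π_J = (423 - Q)q_J - (12q_J). Setting ∂π_J/∂q_J = 0: 411 - 2q_J - (q_T + q_M) = 0.
Adding the 3 first-order conditions: 1069 − 4Q = 0, so Q = 1069/4.
Back-substituting: q_T = (287 − 1069/4) = 79/4, q_M = (371 − 1069/4) = 415/4, q_J = (411 − 1069/4) = 575/4.
Total output Q = 79/4 + 415/4 + 575/4 = 1069/4.

267.25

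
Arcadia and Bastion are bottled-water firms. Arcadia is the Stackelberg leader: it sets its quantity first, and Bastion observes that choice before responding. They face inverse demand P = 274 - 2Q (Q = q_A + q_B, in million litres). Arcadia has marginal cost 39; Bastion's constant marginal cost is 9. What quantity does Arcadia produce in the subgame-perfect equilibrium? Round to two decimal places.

The follower Bastion best-responds to any q_A: π_B = (274 - 2Q)q_B - 9q_B.
Setting the follower's marginal profit to zero, 265 - 2q_A - 4q_B = 0, i.e. q_B = (265 - 2q_A)/4.
Arcadia substitutes q_B(q_A) into its own profit: π_A = q_A(274 - 2q_A - (265 - 2q_A)/2) - 39q_A = (283/2 - q_A)q_A - 39q_A.
Leader FOC: 205/2 - 2q_A = 0, so q_A = 205/4.
Then q_B = (265 - 2·(205/4))/4 = 325/8.

51.25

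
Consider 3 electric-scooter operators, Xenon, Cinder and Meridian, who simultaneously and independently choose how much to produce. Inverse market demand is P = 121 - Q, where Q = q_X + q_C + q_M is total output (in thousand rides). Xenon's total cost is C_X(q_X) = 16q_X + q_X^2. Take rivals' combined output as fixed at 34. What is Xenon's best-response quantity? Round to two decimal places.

17.75

With rivals' combined output fixed at 34, Xenon's profit is π_X = (121 - 34 - q_X)q_X - (16q_X + q_X²) = (87 - q_X)q_X - (16q_X + q_X²).
∂π_X/∂q_X = 71 - 4q_X = 0, so q_X = 71/4.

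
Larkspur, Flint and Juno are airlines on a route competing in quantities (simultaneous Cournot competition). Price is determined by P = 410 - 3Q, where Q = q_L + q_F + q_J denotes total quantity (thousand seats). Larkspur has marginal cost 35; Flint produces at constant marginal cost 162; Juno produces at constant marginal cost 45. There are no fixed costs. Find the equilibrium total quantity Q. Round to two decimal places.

82.33

Larkspur's profit: π_L = (410 - 3Q)q_L - (35q_L). Setting ∂π_L/∂q_L = 0: 375 - 6q_L - 3(q_F + q_J) = 0.
Flint's profit: π_F = (410 - 3Q)q_F - (162q_F). Setting ∂π_F/∂q_F = 0: 248 - 6q_F - 3(q_L + q_J) = 0.
Juno's profit: π_J = (410 - 3Q)q_J - (45q_J). Setting ∂π_J/∂q_J = 0: 365 - 6q_J - 3(q_L + q_F) = 0.
Adding the 3 conditions: 988 − 6Q − 6Q = 0, i.e. Q = 247/3.
Back-substituting: q_L = (375 − 247)/3 = 128/3, q_F = (248 − 247)/3 = 1/3, q_J = (365 − 247)/3 = 118/3.
Total output Q = 128/3 + 1/3 + 118/3 = 247/3.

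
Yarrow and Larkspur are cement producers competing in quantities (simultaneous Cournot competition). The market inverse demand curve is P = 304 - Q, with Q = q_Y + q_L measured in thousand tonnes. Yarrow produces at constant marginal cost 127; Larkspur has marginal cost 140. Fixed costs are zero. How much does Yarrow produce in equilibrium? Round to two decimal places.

63.33

Yarrow's profit: π_Y = (304 - Q)q_Y - (127q_Y). Setting ∂π_Y/∂q_Y = 0: 177 - 2q_Y - (q_L) = 0.
Larkspur's profit: π_L = (304 - Q)q_L - (140q_L). Setting ∂π_L/∂q_L = 0: 164 - 2q_L - (q_Y) = 0.
So q_Y = (177 - q_L)/2 and q_L = (164 - q_Y)/2.
Solving the pair: q_Y = 190/3, q_L = 151/3.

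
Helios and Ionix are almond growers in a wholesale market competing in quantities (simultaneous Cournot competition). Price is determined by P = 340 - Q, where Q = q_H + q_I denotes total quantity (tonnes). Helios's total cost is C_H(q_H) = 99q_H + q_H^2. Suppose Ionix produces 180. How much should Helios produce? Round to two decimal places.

With the rival's output fixed at 180, Helios's profit is π_H = (340 - 180 - q_H)q_H - (99q_H + q_H²) = (160 - q_H)q_H - (99q_H + q_H²).
∂π_H/∂q_H = 61 - 4q_H = 0, so q_H = 61/4.

15.25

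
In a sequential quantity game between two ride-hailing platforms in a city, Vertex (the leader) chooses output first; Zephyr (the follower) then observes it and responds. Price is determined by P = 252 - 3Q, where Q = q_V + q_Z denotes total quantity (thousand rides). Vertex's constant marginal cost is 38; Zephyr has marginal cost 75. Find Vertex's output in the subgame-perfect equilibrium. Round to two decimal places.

41.83

The follower Zephyr best-responds to any q_V: π_Z = (252 - 3Q)q_Z - 75q_Z.
Follower FOC: 177 - 3q_V - 6q_Z = 0, so q_Z(q_V) = (177 - 3q_V)/6.
The leader anticipates this reaction. Substituting into P = 252 - 3Q gives P = 327/2 - (3/2)q_V, so π_V = (327/2 - (3/2)q_V)q_V - 38q_V.
Maximising: ∂π_V/∂q_V = 251/2 - 3q_V = 0, giving q_V = 251/6.
Then q_Z = (177 - 3·(251/6))/6 = 103/12.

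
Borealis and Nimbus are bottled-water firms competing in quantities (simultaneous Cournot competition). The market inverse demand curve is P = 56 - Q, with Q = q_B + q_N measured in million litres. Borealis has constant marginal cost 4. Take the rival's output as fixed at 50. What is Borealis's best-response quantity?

1

With the rival's output fixed at 50, Borealis's profit is π_B = (56 - 50 - q_B)q_B - (4q_B) = (6 - q_B)q_B - (4q_B).
∂π_B/∂q_B = 2 - 2q_B = 0, so q_B = 1.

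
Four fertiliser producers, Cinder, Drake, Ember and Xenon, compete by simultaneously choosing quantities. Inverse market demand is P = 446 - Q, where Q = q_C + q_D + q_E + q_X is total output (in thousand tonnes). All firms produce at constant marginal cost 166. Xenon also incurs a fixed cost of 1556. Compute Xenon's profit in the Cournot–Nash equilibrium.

1580

A representative firm's profit is π_i = q_i(446 - Q) - 166q_i.
Setting ∂π_i/∂q_i = 0 with rivals' quantities fixed: 280 - 2q_i - Σ_{j≠i} q_j = 0.
By symmetry each firm produces the same amount; substituting Σ_{j≠i} q_j = 3q_i yields q_i = 280/5 = 56.
Price P = 446 - 224 = 222.
Xenon's profit: (222 - 166)·56 - 1556 = 1580.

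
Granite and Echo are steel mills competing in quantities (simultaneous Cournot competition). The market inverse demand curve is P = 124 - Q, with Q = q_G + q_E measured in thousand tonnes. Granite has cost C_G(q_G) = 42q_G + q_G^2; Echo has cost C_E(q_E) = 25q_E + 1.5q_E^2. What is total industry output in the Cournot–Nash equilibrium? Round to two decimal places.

32.89

Granite's profit: π_G = (124 - Q)q_G - (42q_G + q_G²). Setting ∂π_G/∂q_G = 0: 82 - 4q_G - (q_E) = 0.
Echo's first-order condition: 99 - 5q_E - (q_G) = 0.
Rearranging gives the reaction functions q_G = (82 - q_E)/4 and q_E = (99 - q_G)/5.
Solving the pair: q_G = 311/19, q_E = 314/19.
Total output Q = 311/19 + 314/19 = 625/19.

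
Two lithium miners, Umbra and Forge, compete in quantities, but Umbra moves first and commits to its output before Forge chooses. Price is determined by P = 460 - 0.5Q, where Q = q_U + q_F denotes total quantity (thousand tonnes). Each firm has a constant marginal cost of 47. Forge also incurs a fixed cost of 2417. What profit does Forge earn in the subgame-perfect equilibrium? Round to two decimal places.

Solve by backward induction. Given q_U, the follower Forge maximises π_F = (460 - (1/2)q_U - (1/2)q_F)q_F - 47q_F.
Setting the follower's marginal profit to zero, 413 - (1/2)q_U - q_F = 0, i.e. q_F = (413 - (1/2)q_U).
Umbra substitutes q_F(q_U) into its own profit: π_U = q_U(460 - (1/2)q_U - (413 - (1/2)q_U)/2) - 47q_U = (507/2 - (1/4)q_U)q_U - 47q_U.
Leader FOC: 413/2 - (1/2)q_U = 0, so q_U = 413.
Then q_F = (413 - (1/2)·413) = 413/2.
Price P = 460 - (1/2)·(1239/2) = 601/4.
Forge's profit: (601/4 - 47)·(413/2) - 2417 = 18904.1250.

18904.13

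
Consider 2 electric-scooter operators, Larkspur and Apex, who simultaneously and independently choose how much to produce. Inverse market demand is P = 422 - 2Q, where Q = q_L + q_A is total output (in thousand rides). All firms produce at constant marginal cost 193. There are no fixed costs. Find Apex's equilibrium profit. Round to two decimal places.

2913.39

Each firm earns π_i = (422 - 2Q)q_i - 193q_i.
First-order condition (treating rivals' output as given): 229 - 4q_i - 2q_j = 0.
With identical firms every q_j equals q_i, so q_j = q_i and 229 = 6q_i, giving q_i = 229/6.
Price P = 422 - 2·(229/3) = 808/3.
Apex's profit: (808/3 - 193)·(229/6) = 2913.3889.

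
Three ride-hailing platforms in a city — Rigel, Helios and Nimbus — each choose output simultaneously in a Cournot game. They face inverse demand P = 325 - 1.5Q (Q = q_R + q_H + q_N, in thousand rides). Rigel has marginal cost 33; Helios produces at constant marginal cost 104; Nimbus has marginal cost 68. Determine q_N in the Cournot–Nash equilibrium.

Rigel's profit: π_R = (325 - 1.5Q)q_R - (33q_R). Setting ∂π_R/∂q_R = 0: 292 - 3q_R - (3/2)(q_H + q_N) = 0.
Helios's profit: π_H = (325 - 1.5Q)q_H - (104q_H). Setting ∂π_H/∂q_H = 0: 221 - 3q_H - (3/2)(q_R + q_N) = 0.
Nimbus's profit: π_N = (325 - 1.5Q)q_N - (68q_N). Setting ∂π_N/∂q_N = 0: 257 - 3q_N - (3/2)(q_R + q_H) = 0.
Adding the 3 conditions: 770 − 3Q − 3Q = 0, i.e. Q = 385/3.
Back-substituting: q_R = (292 − 385/2)/(3/2) = 199/3, q_H = (221 − 385/2)/(3/2) = 19, q_N = (257 − 385/2)/(3/2) = 43.

43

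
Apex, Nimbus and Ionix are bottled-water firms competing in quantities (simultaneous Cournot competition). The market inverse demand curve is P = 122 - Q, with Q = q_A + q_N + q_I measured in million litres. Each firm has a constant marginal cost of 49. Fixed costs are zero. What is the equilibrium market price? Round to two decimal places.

A representative firm's profit is π_i = q_i(122 - Q) - 49q_i.
First-order condition (treating rivals' output as given): 73 - 2q_i - Σ_{j≠i} q_j = 0.
By symmetry each firm produces the same amount; substituting Σ_{j≠i} q_j = 2q_i yields q_i = 73/4.
Total output Q = 219/4, so price P = 122 - 219/4 = 269/4.

67.25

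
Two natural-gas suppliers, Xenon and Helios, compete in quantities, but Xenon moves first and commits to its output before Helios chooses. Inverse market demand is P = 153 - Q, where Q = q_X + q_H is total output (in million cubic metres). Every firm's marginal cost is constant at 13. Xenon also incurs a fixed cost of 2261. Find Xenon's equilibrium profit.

The follower Helios best-responds to any q_X: π_H = (153 - Q)q_H - 13q_H.
Follower FOC: 140 - q_X - 2q_H = 0, so q_H(q_X) = (140 - q_X)/2.
Xenon substitutes q_H(q_X) into its own profit: π_X = q_X(153 - q_X - (140 - q_X)/2) - 13q_X = (83 - (1/2)q_X)q_X - 13q_X.
The leader's first-order condition 70 - q_X = 0 yields q_X = 70.
Then q_H = (140 - 70)/2 = 35.
Price P = 153 - 105 = 48.
Xenon's profit: (48 - 13)·70 - 2261 = 189.

189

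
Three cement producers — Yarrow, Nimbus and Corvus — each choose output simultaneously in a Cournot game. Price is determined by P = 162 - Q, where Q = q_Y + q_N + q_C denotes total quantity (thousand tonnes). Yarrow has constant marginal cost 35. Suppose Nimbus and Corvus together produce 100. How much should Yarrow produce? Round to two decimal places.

13.50

With rivals' combined output fixed at 100, Yarrow's profit is π_Y = (162 - 100 - q_Y)q_Y - (35q_Y) = (62 - q_Y)q_Y - (35q_Y).
∂π_Y/∂q_Y = 27 - 2q_Y = 0, so q_Y = 27/2.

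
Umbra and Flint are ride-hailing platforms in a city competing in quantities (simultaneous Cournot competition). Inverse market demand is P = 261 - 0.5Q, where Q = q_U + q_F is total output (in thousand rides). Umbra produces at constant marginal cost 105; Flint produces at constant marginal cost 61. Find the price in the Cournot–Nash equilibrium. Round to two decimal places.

142.33

Umbra's profit: π_U = (261 - 0.5Q)q_U - (105q_U). Setting ∂π_U/∂q_U = 0: 156 - q_U - (1/2)(q_F) = 0.
Flint's profit: π_F = (261 - 0.5Q)q_F - (61q_F). Setting ∂π_F/∂q_F = 0: 200 - q_F - (1/2)(q_U) = 0.
Best responses: q_U = (156 - (1/2)q_F), q_F = (200 - (1/2)q_U).
Substituting one into the other gives q_U = 224/3 and q_F = 488/3.
Total output Q = 712/3, so price P = 261 - (1/2)·(712/3) = 427/3.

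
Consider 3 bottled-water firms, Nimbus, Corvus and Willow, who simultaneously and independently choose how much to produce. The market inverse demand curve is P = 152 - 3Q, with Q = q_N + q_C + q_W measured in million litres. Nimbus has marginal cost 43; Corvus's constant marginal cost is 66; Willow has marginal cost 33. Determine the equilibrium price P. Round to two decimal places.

Nimbus's profit: π_N = (152 - 3Q)q_N - (43q_N). Setting ∂π_N/∂q_N = 0: 109 - 6q_N - 3(q_C + q_W) = 0.
Corvus's profit: π_C = (152 - 3Q)q_C - (66q_C). Setting ∂π_C/∂q_C = 0: 86 - 6q_C - 3(q_N + q_W) = 0.
Willow's profit: π_W = (152 - 3Q)q_W - (33q_W). Setting ∂π_W/∂q_W = 0: 119 - 6q_W - 3(q_N + q_C) = 0.
Adding the 3 first-order conditions: 314 − 12Q = 0, so Q = 157/6.
Back-substituting: q_N = (109 − 157/2)/3 = 61/6, q_C = (86 − 157/2)/3 = 5/2, q_W = (119 − 157/2)/3 = 27/2.
Total output Q = 157/6, so price P = 152 - 3·(157/6) = 147/2.

73.50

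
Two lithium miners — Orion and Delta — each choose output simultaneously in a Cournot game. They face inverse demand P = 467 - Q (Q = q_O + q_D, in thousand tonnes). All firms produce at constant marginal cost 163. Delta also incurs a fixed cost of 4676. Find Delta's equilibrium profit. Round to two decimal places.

A representative firm's profit is π_i = q_i(467 - Q) - 163q_i.
First-order condition (treating rivals' output as given): 304 - 2q_i - q_j = 0.
With identical firms every q_j equals q_i, so q_j = q_i and 304 = 3q_i, giving q_i = 304/3.
Price P = 467 - 608/3 = 793/3.
Delta's profit: (793/3 - 163)·(304/3) - 4676 = 5592.4444.

5592.44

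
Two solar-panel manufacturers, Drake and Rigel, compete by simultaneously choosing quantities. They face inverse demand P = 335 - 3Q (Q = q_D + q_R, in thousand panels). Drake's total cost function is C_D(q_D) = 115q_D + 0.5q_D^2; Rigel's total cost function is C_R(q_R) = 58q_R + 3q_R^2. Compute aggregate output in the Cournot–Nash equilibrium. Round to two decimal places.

Drake's profit: π_D = (335 - 3Q)q_D - (115q_D + (1/2)q_D²). Setting ∂π_D/∂q_D = 0: 220 - 7q_D - 3(q_R) = 0.
Rigel's profit: π_R = (335 - 3Q)q_R - (58q_R + 3q_R²). Setting ∂π_R/∂q_R = 0: 277 - 12q_R - 3(q_D) = 0.
So q_D = (220 - 3q_R)/7 and q_R = (277 - 3q_D)/12.
Substituting one into the other gives q_D = 603/25 and q_R = 1279/75.
Total output Q = 603/25 + 1279/75 = 41.1733.

41.17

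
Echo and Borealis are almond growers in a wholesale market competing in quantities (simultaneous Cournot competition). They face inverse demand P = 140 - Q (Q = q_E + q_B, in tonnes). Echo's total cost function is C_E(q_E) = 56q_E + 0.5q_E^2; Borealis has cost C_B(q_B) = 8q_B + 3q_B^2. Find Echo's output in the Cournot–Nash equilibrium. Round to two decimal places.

23.48

Echo's profit: π_E = (140 - Q)q_E - (56q_E + (1/2)q_E²). Setting ∂π_E/∂q_E = 0: 84 - 3q_E - (q_B) = 0.
Borealis's first-order condition: 132 - 8q_B - (q_E) = 0.
Best responses: q_E = (84 - q_B)/3, q_B = (132 - q_E)/8.
Solving the pair: q_E = 540/23, q_B = 312/23.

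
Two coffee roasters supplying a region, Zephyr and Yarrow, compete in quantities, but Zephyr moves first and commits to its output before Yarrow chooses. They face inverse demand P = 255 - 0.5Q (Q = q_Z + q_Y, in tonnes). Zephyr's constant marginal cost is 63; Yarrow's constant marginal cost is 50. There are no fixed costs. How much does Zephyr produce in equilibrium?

179

The follower Yarrow best-responds to any q_Z: π_Y = (255 - 0.5Q)q_Y - 50q_Y.
Follower FOC: 205 - (1/2)q_Z - q_Y = 0, so q_Y(q_Z) = (205 - (1/2)q_Z).
The leader anticipates this reaction. Substituting into P = 255 - 0.5Q gives P = 305/2 - (1/4)q_Z, so π_Z = (305/2 - (1/4)q_Z)q_Z - 63q_Z.
Leader FOC: 179/2 - (1/2)q_Z = 0, so q_Z = 179.
Then q_Y = (205 - (1/2)·179) = 231/2.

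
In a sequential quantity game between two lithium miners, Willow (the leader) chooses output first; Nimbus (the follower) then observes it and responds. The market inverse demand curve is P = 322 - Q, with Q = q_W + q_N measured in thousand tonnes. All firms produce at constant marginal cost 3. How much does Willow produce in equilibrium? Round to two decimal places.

Solve by backward induction. Given q_W, the follower Nimbus maximises π_N = (322 - q_W - q_N)q_N - 3q_N.
∂π_N/∂q_N = 319 - q_W - 2q_N = 0 gives the reaction function q_N = (319 - q_W)/2.
The leader anticipates this reaction. Substituting into P = 322 - Q gives P = 325/2 - (1/2)q_W, so π_W = (325/2 - (1/2)q_W)q_W - 3q_W.
The leader's first-order condition 319/2 - q_W = 0 yields q_W = 319/2.
Then q_N = (319 - 319/2)/2 = 319/4.

159.50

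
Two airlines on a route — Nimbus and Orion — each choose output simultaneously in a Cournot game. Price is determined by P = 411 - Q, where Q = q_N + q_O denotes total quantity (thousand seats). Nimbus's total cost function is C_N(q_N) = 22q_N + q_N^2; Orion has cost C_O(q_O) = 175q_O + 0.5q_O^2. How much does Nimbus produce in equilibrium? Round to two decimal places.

Nimbus's profit: π_N = (411 - Q)q_N - (22q_N + q_N²). Setting ∂π_N/∂q_N = 0: 389 - 4q_N - (q_O) = 0.
Orion's profit: π_O = (411 - Q)q_O - (175q_O + (1/2)q_O²). Setting ∂π_O/∂q_O = 0: 236 - 3q_O - (q_N) = 0.
So q_N = (389 - q_O)/4 and q_O = (236 - q_N)/3.
Solving the pair: q_N = 931/11, q_O = 555/11.

84.64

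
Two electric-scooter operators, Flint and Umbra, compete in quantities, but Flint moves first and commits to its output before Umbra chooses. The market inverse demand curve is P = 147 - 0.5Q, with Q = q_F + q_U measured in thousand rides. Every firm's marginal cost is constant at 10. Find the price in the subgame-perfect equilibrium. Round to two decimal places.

Solve by backward induction. Given q_F, the follower Umbra maximises π_U = (147 - (1/2)q_F - (1/2)q_U)q_U - 10q_U.
∂π_U/∂q_U = 137 - (1/2)q_F - q_U = 0 gives the reaction function q_U = (137 - (1/2)q_F).
The leader anticipates this reaction. Substituting into P = 147 - 0.5Q gives P = 157/2 - (1/4)q_F, so π_F = (157/2 - (1/4)q_F)q_F - 10q_F.
Leader FOC: 137/2 - (1/2)q_F = 0, so q_F = 137.
Then q_U = (137 - (1/2)·137) = 137/2.
Total output Q = 411/2, so price P = 147 - (1/2)·(411/2) = 177/4.

44.25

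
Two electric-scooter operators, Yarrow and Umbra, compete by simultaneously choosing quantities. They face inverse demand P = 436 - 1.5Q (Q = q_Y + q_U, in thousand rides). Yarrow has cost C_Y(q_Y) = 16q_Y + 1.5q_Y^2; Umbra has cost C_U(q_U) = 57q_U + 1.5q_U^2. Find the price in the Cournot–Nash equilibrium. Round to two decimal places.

276.20

Yarrow's profit: π_Y = (436 - 1.5Q)q_Y - (16q_Y + (3/2)q_Y²). Setting ∂π_Y/∂q_Y = 0: 420 - 6q_Y - (3/2)(q_U) = 0.
Umbra's first-order condition: 379 - 6q_U - (3/2)(q_Y) = 0.
Rearranging gives the reaction functions q_Y = (420 - (3/2)q_U)/6 and q_U = (379 - (3/2)q_Y)/6.
Substituting one into the other gives q_Y = 57.8222 and q_U = 48.7111.
Total output Q = 1598/15, so price P = 436 - (3/2)·(1598/15) = 1381/5.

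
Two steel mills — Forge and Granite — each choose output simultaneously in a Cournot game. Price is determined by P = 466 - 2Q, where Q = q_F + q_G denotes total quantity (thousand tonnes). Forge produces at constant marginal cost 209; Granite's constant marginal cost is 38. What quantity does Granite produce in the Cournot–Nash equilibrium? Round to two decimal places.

Forge's profit: π_F = (466 - 2Q)q_F - (209q_F). Setting ∂π_F/∂q_F = 0: 257 - 4q_F - 2(q_G) = 0.
Granite's first-order condition: 428 - 4q_G - 2(q_F) = 0.
So q_F = (257 - 2q_G)/4 and q_G = (428 - 2q_F)/4.
Substituting one into the other gives q_F = 43/3 and q_G = 599/6.

99.83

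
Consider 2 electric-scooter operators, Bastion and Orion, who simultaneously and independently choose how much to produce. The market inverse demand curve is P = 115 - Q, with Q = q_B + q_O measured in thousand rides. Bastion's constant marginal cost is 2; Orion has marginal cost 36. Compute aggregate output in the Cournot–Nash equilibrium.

64

Bastion's profit: π_B = (115 - Q)q_B - (2q_B). Setting ∂π_B/∂q_B = 0: 113 - 2q_B - (q_O) = 0.
Orion's first-order condition: 79 - 2q_O - (q_B) = 0.
So q_B = (113 - q_O)/2 and q_O = (79 - q_B)/2.
Solving the pair: q_B = 49, q_O = 15.
Total output Q = 49 + 15 = 64.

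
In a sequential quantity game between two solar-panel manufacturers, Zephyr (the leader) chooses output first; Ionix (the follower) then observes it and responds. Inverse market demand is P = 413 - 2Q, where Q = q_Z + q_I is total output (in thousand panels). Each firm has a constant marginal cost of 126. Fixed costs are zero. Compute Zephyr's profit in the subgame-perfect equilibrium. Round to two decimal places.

Solve by backward induction. Given q_Z, the follower Ionix maximises π_I = (413 - 2q_Z - 2q_I)q_I - 126q_I.
∂π_I/∂q_I = 287 - 2q_Z - 4q_I = 0 gives the reaction function q_I = (287 - 2q_Z)/4.
Zephyr substitutes q_I(q_Z) into its own profit: π_Z = q_Z(413 - 2q_Z - (287 - 2q_Z)/2) - 126q_Z = (539/2 - q_Z)q_Z - 126q_Z.
Leader FOC: 287/2 - 2q_Z = 0, so q_Z = 287/4.
Then q_I = (287 - 2·(287/4))/4 = 287/8.
Price P = 413 - 2·(861/8) = 791/4.
Zephyr's profit: (791/4 - 126)·(287/4) = 5148.0625.

5148.06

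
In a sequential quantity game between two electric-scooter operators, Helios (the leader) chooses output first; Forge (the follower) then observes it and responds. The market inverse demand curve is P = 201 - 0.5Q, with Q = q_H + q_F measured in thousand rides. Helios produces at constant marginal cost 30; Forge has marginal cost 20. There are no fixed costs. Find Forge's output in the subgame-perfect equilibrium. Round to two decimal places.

100.50

The follower Forge best-responds to any q_H: π_F = (201 - 0.5Q)q_F - 20q_F.
Follower FOC: 181 - (1/2)q_H - q_F = 0, so q_F(q_H) = (181 - (1/2)q_H).
The leader anticipates this reaction. Substituting into P = 201 - 0.5Q gives P = 221/2 - (1/4)q_H, so π_H = (221/2 - (1/4)q_H)q_H - 30q_H.
Maximising: ∂π_H/∂q_H = 161/2 - (1/2)q_H = 0, giving q_H = 161.
Then q_F = (181 - (1/2)·161) = 201/2.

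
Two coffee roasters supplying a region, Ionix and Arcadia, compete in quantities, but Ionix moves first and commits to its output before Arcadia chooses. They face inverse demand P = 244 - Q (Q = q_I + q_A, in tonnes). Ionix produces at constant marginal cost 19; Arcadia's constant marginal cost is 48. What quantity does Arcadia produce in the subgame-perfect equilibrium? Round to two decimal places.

Solve by backward induction. Given q_I, the follower Arcadia maximises π_A = (244 - q_I - q_A)q_A - 48q_A.
∂π_A/∂q_A = 196 - q_I - 2q_A = 0 gives the reaction function q_A = (196 - q_I)/2.
Ionix substitutes q_A(q_I) into its own profit: π_I = q_I(244 - q_I - (196 - q_I)/2) - 19q_I = (146 - (1/2)q_I)q_I - 19q_I.
Leader FOC: 127 - q_I = 0, so q_I = 127.
Then q_A = (196 - 127)/2 = 69/2.

34.50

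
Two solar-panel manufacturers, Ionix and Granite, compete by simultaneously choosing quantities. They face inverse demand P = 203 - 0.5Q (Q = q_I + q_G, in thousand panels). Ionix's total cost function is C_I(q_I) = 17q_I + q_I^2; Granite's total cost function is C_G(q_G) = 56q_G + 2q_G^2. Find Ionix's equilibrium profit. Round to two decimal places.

Ionix's profit: π_I = (203 - 0.5Q)q_I - (17q_I + q_I²). Setting ∂π_I/∂q_I = 0: 186 - 3q_I - (1/2)(q_G) = 0.
Granite's profit: π_G = (203 - 0.5Q)q_G - (56q_G + 2q_G²). Setting ∂π_G/∂q_G = 0: 147 - 5q_G - (1/2)(q_I) = 0.
Best responses: q_I = (186 - (1/2)q_G)/3, q_G = (147 - (1/2)q_I)/5.
Solving the pair: q_I = 58.0678, q_G = 1392/59.
Price P = 203 - (1/2)·81.6610 = 162.1695.
Ionix's profit: 162.1695·58.0678 - 17·58.0678 - 58.0678² = 5057.8035.

5057.80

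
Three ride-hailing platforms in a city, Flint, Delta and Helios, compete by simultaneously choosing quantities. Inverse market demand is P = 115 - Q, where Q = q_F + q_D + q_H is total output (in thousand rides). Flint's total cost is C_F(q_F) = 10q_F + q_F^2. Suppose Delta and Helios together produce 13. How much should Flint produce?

With rivals' combined output fixed at 13, Flint's profit is π_F = (115 - 13 - q_F)q_F - (10q_F + q_F²) = (102 - q_F)q_F - (10q_F + q_F²).
∂π_F/∂q_F = 92 - 4q_F = 0, so q_F = 23.

23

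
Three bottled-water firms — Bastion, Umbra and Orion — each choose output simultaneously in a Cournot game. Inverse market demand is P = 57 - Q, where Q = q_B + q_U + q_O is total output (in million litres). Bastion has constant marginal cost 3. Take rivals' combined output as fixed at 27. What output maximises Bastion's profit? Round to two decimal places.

13.50

With rivals' combined output fixed at 27, Bastion's profit is π_B = (57 - 27 - q_B)q_B - (3q_B) = (30 - q_B)q_B - (3q_B).
∂π_B/∂q_B = 27 - 2q_B = 0, so q_B = 27/2.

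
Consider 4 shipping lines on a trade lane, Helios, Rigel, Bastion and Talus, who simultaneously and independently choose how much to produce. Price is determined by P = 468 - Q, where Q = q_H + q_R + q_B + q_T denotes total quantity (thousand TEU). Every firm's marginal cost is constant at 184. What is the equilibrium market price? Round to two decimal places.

A representative firm's profit is π_i = q_i(468 - Q) - 184q_i.
First-order condition (treating rivals' output as given): 284 - 2q_i - Σ_{j≠i} q_j = 0.
By symmetry each firm produces the same amount; substituting Σ_{j≠i} q_j = 3q_i yields q_i = 284/5.
Total output Q = 1136/5, so price P = 468 - 1136/5 = 1204/5.

240.80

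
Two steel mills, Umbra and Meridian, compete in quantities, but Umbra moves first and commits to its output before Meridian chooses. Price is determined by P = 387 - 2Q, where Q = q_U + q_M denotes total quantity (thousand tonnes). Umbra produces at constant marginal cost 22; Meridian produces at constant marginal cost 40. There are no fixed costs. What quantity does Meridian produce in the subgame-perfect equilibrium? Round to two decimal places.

Solve by backward induction. Given q_U, the follower Meridian maximises π_M = (387 - 2q_U - 2q_M)q_M - 40q_M.
Setting the follower's marginal profit to zero, 347 - 2q_U - 4q_M = 0, i.e. q_M = (347 - 2q_U)/4.
The leader anticipates this reaction. Substituting into P = 387 - 2Q gives P = 427/2 - q_U, so π_U = (427/2 - q_U)q_U - 22q_U.
Leader FOC: 383/2 - 2q_U = 0, so q_U = 383/4.
Then q_M = (347 - 2·(383/4))/4 = 311/8.

38.88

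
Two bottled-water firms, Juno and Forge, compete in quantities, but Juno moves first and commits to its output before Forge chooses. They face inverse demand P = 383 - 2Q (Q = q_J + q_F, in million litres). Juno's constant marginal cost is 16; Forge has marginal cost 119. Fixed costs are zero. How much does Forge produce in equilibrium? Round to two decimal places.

Solve by backward induction. Given q_J, the follower Forge maximises π_F = (383 - 2q_J - 2q_F)q_F - 119q_F.
Follower FOC: 264 - 2q_J - 4q_F = 0, so q_F(q_J) = (264 - 2q_J)/4.
Juno substitutes q_F(q_J) into its own profit: π_J = q_J(383 - 2q_J - (264 - 2q_J)/2) - 16q_J = (251 - q_J)q_J - 16q_J.
Maximising: ∂π_J/∂q_J = 235 - 2q_J = 0, giving q_J = 235/2.
Then q_F = (264 - 2·(235/2))/4 = 29/4.

7.25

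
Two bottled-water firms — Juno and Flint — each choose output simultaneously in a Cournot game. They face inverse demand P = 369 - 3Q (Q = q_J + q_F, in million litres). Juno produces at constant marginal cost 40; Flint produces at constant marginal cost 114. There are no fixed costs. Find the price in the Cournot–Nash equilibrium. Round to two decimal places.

174.33

Juno's profit: π_J = (369 - 3Q)q_J - (40q_J). Setting ∂π_J/∂q_J = 0: 329 - 6q_J - 3(q_F) = 0.
Flint's profit: π_F = (369 - 3Q)q_F - (114q_F). Setting ∂π_F/∂q_F = 0: 255 - 6q_F - 3(q_J) = 0.
So q_J = (329 - 3q_F)/6 and q_F = (255 - 3q_J)/6.
Substituting one into the other gives q_J = 403/9 and q_F = 181/9.
Total output Q = 584/9, so price P = 369 - 3·(584/9) = 523/3.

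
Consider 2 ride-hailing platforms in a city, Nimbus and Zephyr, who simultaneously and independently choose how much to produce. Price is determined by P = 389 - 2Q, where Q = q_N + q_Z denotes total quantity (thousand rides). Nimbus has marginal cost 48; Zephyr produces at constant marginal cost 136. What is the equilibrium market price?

191

Nimbus's profit: π_N = (389 - 2Q)q_N - (48q_N). Setting ∂π_N/∂q_N = 0: 341 - 4q_N - 2(q_Z) = 0.
Zephyr's first-order condition: 253 - 4q_Z - 2(q_N) = 0.
Rearranging gives the reaction functions q_N = (341 - 2q_Z)/4 and q_Z = (253 - 2q_N)/4.
Solving the pair: q_N = 143/2, q_Z = 55/2.
Total output Q = 99, so price P = 389 - 2·99 = 191.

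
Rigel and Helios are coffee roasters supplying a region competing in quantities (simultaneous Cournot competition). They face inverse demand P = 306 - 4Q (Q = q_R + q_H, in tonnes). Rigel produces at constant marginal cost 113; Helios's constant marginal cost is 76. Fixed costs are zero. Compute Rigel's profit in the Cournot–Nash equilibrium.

676

Rigel's profit: π_R = (306 - 4Q)q_R - (113q_R). Setting ∂π_R/∂q_R = 0: 193 - 8q_R - 4(q_H) = 0.
Helios's first-order condition: 230 - 8q_H - 4(q_R) = 0.
So q_R = (193 - 4q_H)/8 and q_H = (230 - 4q_R)/8.
Substituting one into the other gives q_R = 13 and q_H = 89/4.
Price P = 306 - 4·(141/4) = 165.
Rigel's profit: (165 - 113)·13 = 676.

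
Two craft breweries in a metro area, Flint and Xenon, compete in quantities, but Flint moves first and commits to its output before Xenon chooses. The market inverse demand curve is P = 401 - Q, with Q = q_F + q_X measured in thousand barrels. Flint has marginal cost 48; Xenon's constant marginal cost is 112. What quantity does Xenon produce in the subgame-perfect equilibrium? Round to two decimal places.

40.25

The follower Xenon best-responds to any q_F: π_X = (401 - Q)q_X - 112q_X.
Setting the follower's marginal profit to zero, 289 - q_F - 2q_X = 0, i.e. q_X = (289 - q_F)/2.
The leader anticipates this reaction. Substituting into P = 401 - Q gives P = 513/2 - (1/2)q_F, so π_F = (513/2 - (1/2)q_F)q_F - 48q_F.
Maximising: ∂π_F/∂q_F = 417/2 - q_F = 0, giving q_F = 417/2.
Then q_X = (289 - 417/2)/2 = 161/4.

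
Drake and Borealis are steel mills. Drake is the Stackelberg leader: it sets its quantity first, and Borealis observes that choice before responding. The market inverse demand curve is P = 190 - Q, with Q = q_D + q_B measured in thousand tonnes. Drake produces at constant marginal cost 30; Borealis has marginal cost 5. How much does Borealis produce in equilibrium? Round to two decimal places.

58.75

Solve by backward induction. Given q_D, the follower Borealis maximises π_B = (190 - q_D - q_B)q_B - 5q_B.
Follower FOC: 185 - q_D - 2q_B = 0, so q_B(q_D) = (185 - q_D)/2.
Drake substitutes q_B(q_D) into its own profit: π_D = q_D(190 - q_D - (185 - q_D)/2) - 30q_D = (195/2 - (1/2)q_D)q_D - 30q_D.
Leader FOC: 135/2 - q_D = 0, so q_D = 135/2.
Then q_B = (185 - 135/2)/2 = 235/4.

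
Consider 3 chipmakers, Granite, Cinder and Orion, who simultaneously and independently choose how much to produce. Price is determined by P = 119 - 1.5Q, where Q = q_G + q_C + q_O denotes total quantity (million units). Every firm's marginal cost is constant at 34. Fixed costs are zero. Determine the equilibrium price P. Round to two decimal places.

A representative firm's profit is π_i = q_i(119 - 1.5Q) - 34q_i.
First-order condition (treating rivals' output as given): 85 - 3q_i - (3/2)·Σ_{j≠i} q_j = 0.
By symmetry each firm produces the same amount; substituting Σ_{j≠i} q_j = 2q_i yields q_i = 85/6.
Total output Q = 85/2, so price P = 119 - (3/2)·(85/2) = 221/4.

55.25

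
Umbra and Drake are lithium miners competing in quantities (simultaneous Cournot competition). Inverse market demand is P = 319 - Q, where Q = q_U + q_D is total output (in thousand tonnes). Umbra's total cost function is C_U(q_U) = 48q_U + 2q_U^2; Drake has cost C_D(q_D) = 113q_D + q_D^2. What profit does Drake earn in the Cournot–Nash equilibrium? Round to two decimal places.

3520.70

Umbra's profit: π_U = (319 - Q)q_U - (48q_U + 2q_U²). Setting ∂π_U/∂q_U = 0: 271 - 6q_U - (q_D) = 0.
Drake's first-order condition: 206 - 4q_D - (q_U) = 0.
So q_U = (271 - q_D)/6 and q_D = (206 - q_U)/4.
Solving the pair: q_U = 878/23, q_D = 965/23.
Price P = 319 - 1843/23 = 238.8696.
Drake's profit: 238.8696·(965/23) - 113·(965/23) - (965/23)² = 3520.6994.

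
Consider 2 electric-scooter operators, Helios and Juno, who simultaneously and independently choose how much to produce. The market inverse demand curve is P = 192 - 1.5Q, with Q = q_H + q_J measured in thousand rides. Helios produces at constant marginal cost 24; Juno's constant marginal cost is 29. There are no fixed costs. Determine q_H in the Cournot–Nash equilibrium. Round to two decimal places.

38.44

Helios's profit: π_H = (192 - 1.5Q)q_H - (24q_H). Setting ∂π_H/∂q_H = 0: 168 - 3q_H - (3/2)(q_J) = 0.
Juno's profit: π_J = (192 - 1.5Q)q_J - (29q_J). Setting ∂π_J/∂q_J = 0: 163 - 3q_J - (3/2)(q_H) = 0.
Rearranging gives the reaction functions q_H = (168 - (3/2)q_J)/3 and q_J = (163 - (3/2)q_H)/3.
Solving the pair: q_H = 346/9, q_J = 316/9.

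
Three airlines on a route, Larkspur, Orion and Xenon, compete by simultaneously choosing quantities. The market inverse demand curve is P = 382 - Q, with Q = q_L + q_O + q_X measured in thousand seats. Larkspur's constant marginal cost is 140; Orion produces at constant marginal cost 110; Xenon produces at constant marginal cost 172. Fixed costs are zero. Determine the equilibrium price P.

201

Larkspur's profit: π_L = (382 - Q)q_L - (140q_L). Setting ∂π_L/∂q_L = 0: 242 - 2q_L - (q_O + q_X) = 0.
Orion's profit: π_O = (382 - Q)q_O - (110q_O). Setting ∂π_O/∂q_O = 0: 272 - 2q_O - (q_L + q_X) = 0.
Xenon's profit: π_X = (382 - Q)q_X - (172q_X). Setting ∂π_X/∂q_X = 0: 210 - 2q_X - (q_L + q_O) = 0.
Adding the 3 first-order conditions: 724 − 4Q = 0, so Q = 181.
Back-substituting: q_L = (242 − 181) = 61, q_O = (272 − 181) = 91, q_X = (210 − 181) = 29.
Total output Q = 181, so price P = 382 - 181 = 201.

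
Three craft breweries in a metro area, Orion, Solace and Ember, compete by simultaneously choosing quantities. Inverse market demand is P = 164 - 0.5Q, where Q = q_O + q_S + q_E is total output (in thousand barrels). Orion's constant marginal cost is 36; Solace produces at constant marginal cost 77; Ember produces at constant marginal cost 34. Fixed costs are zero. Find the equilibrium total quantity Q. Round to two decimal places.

172.50

Orion's profit: π_O = (164 - 0.5Q)q_O - (36q_O). Setting ∂π_O/∂q_O = 0: 128 - q_O - (1/2)(q_S + q_E) = 0.
Solace's first-order condition: 87 - q_S - (1/2)(q_O + q_E) = 0.
Ember's profit: π_E = (164 - 0.5Q)q_E - (34q_E). Setting ∂π_E/∂q_E = 0: 130 - q_E - (1/2)(q_O + q_S) = 0.
Adding the 3 first-order conditions: 345 − 2Q = 0, so Q = 345/2.
Back-substituting: q_O = (128 − 345/4)/(1/2) = 167/2, q_S = (87 − 345/4)/(1/2) = 3/2, q_E = (130 − 345/4)/(1/2) = 175/2.
Total output Q = 167/2 + 3/2 + 175/2 = 345/2.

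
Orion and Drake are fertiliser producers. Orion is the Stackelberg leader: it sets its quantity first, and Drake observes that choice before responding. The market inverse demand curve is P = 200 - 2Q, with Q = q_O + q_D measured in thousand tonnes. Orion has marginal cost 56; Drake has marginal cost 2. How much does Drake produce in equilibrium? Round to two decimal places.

The follower Drake best-responds to any q_O: π_D = (200 - 2Q)q_D - 2q_D.
∂π_D/∂q_D = 198 - 2q_O - 4q_D = 0 gives the reaction function q_D = (198 - 2q_O)/4.
Orion substitutes q_D(q_O) into its own profit: π_O = q_O(200 - 2q_O - (198 - 2q_O)/2) - 56q_O = (101 - q_O)q_O - 56q_O.
Maximising: ∂π_O/∂q_O = 45 - 2q_O = 0, giving q_O = 45/2.
Then q_D = (198 - 2·(45/2))/4 = 153/4.

38.25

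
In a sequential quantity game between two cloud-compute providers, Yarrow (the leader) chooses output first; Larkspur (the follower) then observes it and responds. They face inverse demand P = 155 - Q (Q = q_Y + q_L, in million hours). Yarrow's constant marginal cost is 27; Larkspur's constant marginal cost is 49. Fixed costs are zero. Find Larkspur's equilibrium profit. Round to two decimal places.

240.25

Solve by backward induction. Given q_Y, the follower Larkspur maximises π_L = (155 - q_Y - q_L)q_L - 49q_L.
Setting the follower's marginal profit to zero, 106 - q_Y - 2q_L = 0, i.e. q_L = (106 - q_Y)/2.
The leader anticipates this reaction. Substituting into P = 155 - Q gives P = 102 - (1/2)q_Y, so π_Y = (102 - (1/2)q_Y)q_Y - 27q_Y.
Maximising: ∂π_Y/∂q_Y = 75 - q_Y = 0, giving q_Y = 75.
Then q_L = (106 - 75)/2 = 31/2.
Price P = 155 - 181/2 = 129/2.
Larkspur's profit: (129/2 - 49)·(31/2) = 961/4.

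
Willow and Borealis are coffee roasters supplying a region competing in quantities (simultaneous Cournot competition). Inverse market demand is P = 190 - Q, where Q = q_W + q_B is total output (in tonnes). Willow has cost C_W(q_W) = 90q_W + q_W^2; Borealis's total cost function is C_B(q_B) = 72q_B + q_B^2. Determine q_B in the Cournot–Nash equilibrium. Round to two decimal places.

24.80

Willow's profit: π_W = (190 - Q)q_W - (90q_W + q_W²). Setting ∂π_W/∂q_W = 0: 100 - 4q_W - (q_B) = 0.
Borealis's first-order condition: 118 - 4q_B - (q_W) = 0.
So q_W = (100 - q_B)/4 and q_B = (118 - q_W)/4.
Substituting one into the other gives q_W = 94/5 and q_B = 124/5.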